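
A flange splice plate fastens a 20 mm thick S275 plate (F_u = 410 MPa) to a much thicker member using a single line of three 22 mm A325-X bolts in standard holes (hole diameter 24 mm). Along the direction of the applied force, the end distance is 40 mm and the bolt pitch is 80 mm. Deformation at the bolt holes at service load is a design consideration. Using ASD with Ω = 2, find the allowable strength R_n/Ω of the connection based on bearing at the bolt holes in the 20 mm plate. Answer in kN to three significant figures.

571 kN

Per bolt r_n = 1.2 l_c t F_u ≤ 2.4 d t F_u; upper limit = 2.4 × 22 × 20 × 410 / 1000 = 433 kN.
Edge bolt: l_c = 40 − 24/2 = 28 mm → 1.2 × 28 × 20 × 410 / 1000 = 275.5 → r_n = 275.5 kN.
Interior bolts: l_c = 80 − 24 = 56 mm → 1.2 × 56 × 20 × 410 / 1000 = 551 → r_n = 433 kN.
R_n = 1 × 275.5 + 2 × 433 = 1141 kN.
Allowable strength R_n/Ω = 1141 / 2 = 571 kN.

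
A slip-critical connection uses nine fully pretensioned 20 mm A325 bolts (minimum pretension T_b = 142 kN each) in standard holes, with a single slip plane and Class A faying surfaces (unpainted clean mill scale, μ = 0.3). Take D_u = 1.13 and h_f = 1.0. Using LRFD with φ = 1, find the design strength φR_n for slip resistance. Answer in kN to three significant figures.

R_n = μ · D_u · h_f · T_b · n_s · n_b = 0.3 × 1.13 × 1.0 × 142 × 1 × 9 = 433.2 kN.
Design strength φR_n = 1 × 433.2 = 433 kN.

433 kN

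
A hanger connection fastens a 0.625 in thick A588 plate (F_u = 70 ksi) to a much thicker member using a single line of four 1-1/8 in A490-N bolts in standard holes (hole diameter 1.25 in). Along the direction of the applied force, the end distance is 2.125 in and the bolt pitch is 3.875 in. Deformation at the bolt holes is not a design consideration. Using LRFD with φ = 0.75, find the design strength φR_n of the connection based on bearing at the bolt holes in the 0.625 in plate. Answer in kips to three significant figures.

406 kips

Per bolt r_n = 1.5 l_c t F_u ≤ 3.0 d t F_u; upper limit = 3.0 × 1.125 × 0.625 × 70 = 147.7 kips.
Edge bolt: l_c = 2.125 − 1.25/2 = 1.5 in → 1.5 × 1.5 × 0.625 × 70 = 98.44 → r_n = 98.44 kips.
Interior bolts: l_c = 3.875 − 1.25 = 2.625 in → 1.5 × 2.625 × 0.625 × 70 = 172.3 → r_n = 147.7 kips.
R_n = 1 × 98.44 + 3 × 147.7 = 541.4 kips.
Design strength φR_n = 0.75 × 541.4 = 406 kips.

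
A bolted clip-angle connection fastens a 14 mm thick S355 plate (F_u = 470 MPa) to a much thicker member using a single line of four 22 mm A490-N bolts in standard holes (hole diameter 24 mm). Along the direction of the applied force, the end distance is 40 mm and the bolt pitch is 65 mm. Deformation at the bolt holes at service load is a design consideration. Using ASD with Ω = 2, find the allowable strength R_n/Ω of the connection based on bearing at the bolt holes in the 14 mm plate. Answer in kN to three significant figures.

Per bolt r_n = 1.2 l_c t F_u ≤ 2.4 d t F_u; upper limit = 2.4 × 22 × 14 × 470 / 1000 = 347.4 kN.
Edge bolt: l_c = 40 − 24/2 = 28 mm → 1.2 × 28 × 14 × 470 / 1000 = 221.1 → r_n = 221.1 kN.
Interior bolts: l_c = 65 − 24 = 41 mm → 1.2 × 41 × 14 × 470 / 1000 = 323.7 → r_n = 323.7 kN.
R_n = 1 × 221.1 + 3 × 323.7 = 1192 kN.
Allowable strength R_n/Ω = 1192 / 2 = 596 kN.

596 kN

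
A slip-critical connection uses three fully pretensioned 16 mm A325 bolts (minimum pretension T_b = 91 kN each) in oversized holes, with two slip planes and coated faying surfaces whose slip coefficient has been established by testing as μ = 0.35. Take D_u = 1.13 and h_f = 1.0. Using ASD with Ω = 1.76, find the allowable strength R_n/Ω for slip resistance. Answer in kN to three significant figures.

R_n = μ · D_u · h_f · T_b · n_s · n_b = 0.35 × 1.13 × 1.0 × 91 × 2 × 3 = 215.9 kN.
Allowable strength R_n/Ω = 215.9 / 1.76 = 123 kN.

123 kN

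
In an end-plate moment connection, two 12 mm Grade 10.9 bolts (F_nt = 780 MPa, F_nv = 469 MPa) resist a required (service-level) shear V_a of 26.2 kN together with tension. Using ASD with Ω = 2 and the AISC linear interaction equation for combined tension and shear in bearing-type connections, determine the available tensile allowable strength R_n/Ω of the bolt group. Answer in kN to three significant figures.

71.1 kN

A_b = π·12²/4 = 113.1 mm²; f_rv = 26.2 × 1000 / (2 × 113.1) = 115.8 MPa.
F'_nt = 1.3 F_nt − (Ω F_nt / F_nv) f_rv = 1.3·780 − (2·780/469)·115.8 = 628.7 MPa, capped at F_nt → F'_nt = 628.7 MPa.
R_n = F'_nt · A_b · n = 628.7 × 113.1 × 2 / 1000 = 142.2 kN.
Allowable strength R_n/Ω = 142.2 / 2 = 71.1 kN.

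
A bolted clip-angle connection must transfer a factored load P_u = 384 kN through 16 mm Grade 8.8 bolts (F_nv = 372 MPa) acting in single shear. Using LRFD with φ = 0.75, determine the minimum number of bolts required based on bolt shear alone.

7 bolts

A_b = π·16²/4 = 201.1 mm².
Per-bolt design strength φR_n = 0.75 × 372 × 201.1 × 1 / 1000 = 56.1 kN.
n ≥ 384 / 56.1 = 6.845 → use 7 bolts.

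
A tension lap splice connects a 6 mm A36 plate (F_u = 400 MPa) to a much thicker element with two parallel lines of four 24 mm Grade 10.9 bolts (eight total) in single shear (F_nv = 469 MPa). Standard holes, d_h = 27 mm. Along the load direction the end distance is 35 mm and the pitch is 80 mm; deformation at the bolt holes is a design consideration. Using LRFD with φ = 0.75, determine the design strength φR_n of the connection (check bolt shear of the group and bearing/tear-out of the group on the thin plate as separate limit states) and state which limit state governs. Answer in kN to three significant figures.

715 kN (bearing governs)

Bolt shear: A_b = π·24²/4 = 452.4 mm²; R_n = 469 × 452.4 × 8 × 1 / 1000 = 1697 kN → 0.75 × 1697 = 1270 kN.
Bearing (1.2 l_c t F_u ≤ 2.4 d t F_u): upper limit = 2.4·24·6·400 / 1000 = 138.2 kN.
  Edge l_c = 35 − 27/2 = 21.5 → r_n = 61.92 kN; interior l_c = 80 − 27 = 53 → r_n = 138.2 kN.
  R_n,bearing = 2·61.92 + 6·138.2 = 953.3 kN → 0.75 × 953.3 = 715 kN.
Bearing governs: 715 kN.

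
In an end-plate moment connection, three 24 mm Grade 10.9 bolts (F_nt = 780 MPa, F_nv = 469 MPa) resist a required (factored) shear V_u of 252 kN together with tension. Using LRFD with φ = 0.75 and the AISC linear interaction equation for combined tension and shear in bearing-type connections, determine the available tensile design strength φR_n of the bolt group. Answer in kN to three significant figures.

613 kN

A_b = π·24²/4 = 452.4 mm²; f_rv = 252 × 1000 / (3 × 452.4) = 185.7 MPa.
F'_nt = 1.3 F_nt − (F_nt / φF_nv) f_rv = 1.3·780 − (780/(0.75·469))·185.7 = 602.3 MPa, capped at F_nt → F'_nt = 602.3 MPa.
R_n = F'_nt · A_b · n = 602.3 × 452.4 × 3 / 1000 = 817.4 kN.
Design strength φR_n = 0.75 × 817.4 = 613 kN.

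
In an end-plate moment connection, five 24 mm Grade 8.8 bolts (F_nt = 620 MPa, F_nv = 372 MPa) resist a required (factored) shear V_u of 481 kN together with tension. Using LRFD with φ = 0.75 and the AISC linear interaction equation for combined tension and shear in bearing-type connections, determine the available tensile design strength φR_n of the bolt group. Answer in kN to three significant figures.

A_b = π·24²/4 = 452.4 mm²; f_rv = 481 × 1000 / (5 × 452.4) = 212.6 MPa.
F'_nt = 1.3 F_nt − (F_nt / φF_nv) f_rv = 1.3·620 − (620/(0.75·372))·212.6 = 333.4 MPa, capped at F_nt → F'_nt = 333.4 MPa.
R_n = F'_nt · A_b · n = 333.4 × 452.4 × 5 / 1000 = 754.2 kN.
Design strength φR_n = 0.75 × 754.2 = 566 kN.

566 kN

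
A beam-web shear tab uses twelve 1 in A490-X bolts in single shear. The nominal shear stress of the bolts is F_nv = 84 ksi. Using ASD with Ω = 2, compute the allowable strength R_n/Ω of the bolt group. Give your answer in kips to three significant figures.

396 kips

A_b = π × 1² / 4 = 0.7854 in².
R_n = F_nv · A_b · n · n_s = 84 × 0.7854 × 12 × 1 = 791.7 kips.
Allowable strength R_n/Ω = 791.7 / 2 = 396 kips.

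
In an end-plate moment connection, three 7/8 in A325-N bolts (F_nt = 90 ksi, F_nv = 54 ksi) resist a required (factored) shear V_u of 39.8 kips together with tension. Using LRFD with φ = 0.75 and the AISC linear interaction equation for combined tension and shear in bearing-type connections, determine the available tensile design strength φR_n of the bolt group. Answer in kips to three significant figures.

92 kips

A_b = π·0.875²/4 = 0.6013 in²; f_rv = 39.8 / (3 × 0.6013) = 22.06 ksi.
F'_nt = 1.3 F_nt − (F_nt / φF_nv) f_rv = 1.3·90 − (90/(0.75·54))·22.06 = 67.97 ksi, capped at F_nt → F'_nt = 67.97 ksi.
R_n = F'_nt · A_b · n = 67.97 × 0.6013 × 3 = 122.6 kips.
Design strength φR_n = 0.75 × 122.6 = 92 kips.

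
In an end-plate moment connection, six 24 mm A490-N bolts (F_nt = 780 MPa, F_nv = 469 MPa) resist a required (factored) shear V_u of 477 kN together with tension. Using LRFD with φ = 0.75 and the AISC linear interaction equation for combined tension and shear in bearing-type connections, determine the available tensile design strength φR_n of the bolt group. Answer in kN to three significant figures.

A_b = π·24²/4 = 452.4 mm²; f_rv = 477 × 1000 / (6 × 452.4) = 175.7 MPa.
F'_nt = 1.3 F_nt − (F_nt / φF_nv) f_rv = 1.3·780 − (780/(0.75·469))·175.7 = 624.3 MPa, capped at F_nt → F'_nt = 624.3 MPa.
R_n = F'_nt · A_b · n = 624.3 × 452.4 × 6 / 1000 = 1695 kN.
Design strength φR_n = 0.75 × 1695 = 1270 kN.

1270 kN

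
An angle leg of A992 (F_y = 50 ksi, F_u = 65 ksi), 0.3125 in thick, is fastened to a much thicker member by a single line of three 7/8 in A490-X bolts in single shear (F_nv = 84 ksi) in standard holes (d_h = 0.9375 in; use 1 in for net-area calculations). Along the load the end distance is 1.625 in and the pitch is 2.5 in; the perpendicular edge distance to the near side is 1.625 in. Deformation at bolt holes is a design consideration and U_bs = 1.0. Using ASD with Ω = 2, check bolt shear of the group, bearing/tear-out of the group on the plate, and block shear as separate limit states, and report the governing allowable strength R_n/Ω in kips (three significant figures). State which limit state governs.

36.6 kips (block shear governs)

Bolt shear: A_b = π·0.875²/4 = 0.6013 in²; R_n = 84 × 0.6013 × 3 × 1 = 151.5 kips → 151.5 / 2 = 75.8 kips.
Bearing: edge l_c = 1.156, r_n = 28.18 kips; interior l_c = 1.562, r_n = 38.09 kips; R_n = 28.18 + 2·38.09 = 104.4 kips → 52.2 kips.
Block shear: A_gv = 2.07, A_nv = 1.289, A_nt = 0.3516 in²; R_n = min(0.6F_uA_nv, 0.6F_yA_gv) + U_bs·F_u·A_nt = 73.12 kips → 36.6 kips.
Block shear governs: 36.6 kips.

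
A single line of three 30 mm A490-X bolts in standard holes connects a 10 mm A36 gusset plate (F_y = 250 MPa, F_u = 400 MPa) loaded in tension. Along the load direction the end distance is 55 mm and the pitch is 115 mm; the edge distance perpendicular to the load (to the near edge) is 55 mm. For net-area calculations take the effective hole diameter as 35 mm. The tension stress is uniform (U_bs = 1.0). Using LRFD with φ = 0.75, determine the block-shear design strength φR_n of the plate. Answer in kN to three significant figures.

433 kN

Shear plane L_v = 55 + 2·115 = 285 mm; A_gv = 285 × 10 = 2850 mm².
A_nv = (285 − 2.5·35) × 10 = 1975 mm².
A_nt = (55 − 0.5·35) × 10 = 375 mm².
0.6 F_u A_nv = 474 kN; 0.6 F_y A_gv = 427.5 kN → shear yielding governs the shear term.
R_n = 427.5 + 1.0 × 400 × 375 / 1000 = 577.5 kN.
Design strength φR_n = 0.75 × 577.5 = 433 kN.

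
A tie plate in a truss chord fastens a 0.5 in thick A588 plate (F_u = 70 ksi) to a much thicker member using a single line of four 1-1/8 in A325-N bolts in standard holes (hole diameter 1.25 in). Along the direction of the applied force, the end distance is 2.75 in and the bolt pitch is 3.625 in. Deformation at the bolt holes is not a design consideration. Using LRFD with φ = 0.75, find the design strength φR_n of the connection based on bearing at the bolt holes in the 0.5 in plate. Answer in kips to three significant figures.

Per bolt r_n = 1.5 l_c t F_u ≤ 3.0 d t F_u; upper limit = 3.0 × 1.125 × 0.5 × 70 = 118.1 kips.
Edge bolt: l_c = 2.75 − 1.25/2 = 2.125 in → 1.5 × 2.125 × 0.5 × 70 = 111.6 → r_n = 111.6 kips.
Interior bolts: l_c = 3.625 − 1.25 = 2.375 in → 1.5 × 2.375 × 0.5 × 70 = 124.7 → r_n = 118.1 kips.
R_n = 1 × 111.6 + 3 × 118.1 = 465.9 kips.
Design strength φR_n = 0.75 × 465.9 = 349 kips.

349 kips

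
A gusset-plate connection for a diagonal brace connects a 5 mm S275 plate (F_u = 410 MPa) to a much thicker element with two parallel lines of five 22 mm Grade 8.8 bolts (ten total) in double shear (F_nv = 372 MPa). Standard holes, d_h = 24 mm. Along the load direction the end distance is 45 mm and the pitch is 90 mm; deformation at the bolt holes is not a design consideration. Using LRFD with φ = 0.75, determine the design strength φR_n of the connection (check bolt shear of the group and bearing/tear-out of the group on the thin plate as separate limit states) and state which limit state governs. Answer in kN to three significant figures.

964 kN (bearing governs)

Bolt shear: A_b = π·22²/4 = 380.1 mm²; R_n = 372 × 380.1 × 10 × 2 / 1000 = 2828 kN → 0.75 × 2828 = 2120 kN.
Bearing (1.5 l_c t F_u ≤ 3.0 d t F_u): upper limit = 3.0·22·5·410 / 1000 = 135.3 kN.
  Edge l_c = 45 − 24/2 = 33 → r_n = 101.5 kN; interior l_c = 90 − 24 = 66 → r_n = 135.3 kN.
  R_n,bearing = 2·101.5 + 8·135.3 = 1285 kN → 0.75 × 1285 = 964 kN.
Bearing governs: 964 kN.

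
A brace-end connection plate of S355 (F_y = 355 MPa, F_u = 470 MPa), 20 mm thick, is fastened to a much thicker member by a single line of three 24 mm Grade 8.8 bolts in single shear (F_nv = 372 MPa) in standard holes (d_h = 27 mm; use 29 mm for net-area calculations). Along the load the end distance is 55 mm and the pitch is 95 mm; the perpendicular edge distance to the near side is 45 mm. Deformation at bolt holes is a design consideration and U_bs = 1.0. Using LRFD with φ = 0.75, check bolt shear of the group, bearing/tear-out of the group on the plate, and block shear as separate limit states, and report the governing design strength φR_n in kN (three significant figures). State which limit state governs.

379 kN (bolt shear governs)

Bolt shear: A_b = π·24²/4 = 452.4 mm²; R_n = 372 × 452.4 × 3 × 1 / 1000 = 504.9 kN → 0.75 × 504.9 = 379 kN.
Bearing: edge l_c = 41.5, r_n = 468.1 kN; interior l_c = 68, r_n = 541.4 kN; R_n = 468.1 + 2·541.4 = 1551 kN → 1160 kN.
Block shear: A_gv = 4900, A_nv = 3450, A_nt = 610 mm²; R_n = min(0.6F_uA_nv, 0.6F_yA_gv) + U_bs·F_u·A_nt = 1260 kN → 945 kN.
Bolt shear governs: 379 kN.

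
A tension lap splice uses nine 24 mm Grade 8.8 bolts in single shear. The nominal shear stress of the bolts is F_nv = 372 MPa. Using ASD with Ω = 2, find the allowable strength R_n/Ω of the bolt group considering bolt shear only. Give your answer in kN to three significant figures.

A_b = π × 24² / 4 = 452.4 mm².
R_n = F_nv · A_b · n · n_s = 372 × 452.4 × 9 × 1 / 1000 = 1515 kN.
Allowable strength R_n/Ω = 1515 / 2 = 757 kN.

757 kN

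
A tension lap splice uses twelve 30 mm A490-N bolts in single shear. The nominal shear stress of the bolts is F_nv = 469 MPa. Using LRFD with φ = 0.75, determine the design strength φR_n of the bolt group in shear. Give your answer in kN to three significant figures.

A_b = π × 30² / 4 = 706.9 mm².
R_n = F_nv · A_b · n · n_s = 469 × 706.9 × 12 × 1 / 1000 = 3978 kN.
Design strength φR_n = 0.75 × 3978 = 2980 kN.

2980 kN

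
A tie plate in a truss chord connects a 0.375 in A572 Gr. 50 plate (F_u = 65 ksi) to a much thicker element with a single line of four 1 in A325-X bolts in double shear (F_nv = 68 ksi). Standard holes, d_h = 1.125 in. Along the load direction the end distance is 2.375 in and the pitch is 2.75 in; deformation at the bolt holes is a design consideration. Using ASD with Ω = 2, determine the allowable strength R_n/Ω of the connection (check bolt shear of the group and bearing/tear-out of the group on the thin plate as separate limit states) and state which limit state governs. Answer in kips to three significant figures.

97.8 kips (bearing governs)

Bolt shear: A_b = π·1²/4 = 0.7854 in²; R_n = 68 × 0.7854 × 4 × 2 = 427.3 kips → 427.3 / 2 = 214 kips.
Bearing (1.2 l_c t F_u ≤ 2.4 d t F_u): upper limit = 2.4·1·0.375·65 = 58.5 kips.
  Edge l_c = 2.375 − 1.125/2 = 1.812 → r_n = 53.02 kips; interior l_c = 2.75 − 1.125 = 1.625 → r_n = 47.53 kips.
  R_n,bearing = 1·53.02 + 3·47.53 = 195.6 kips → 195.6 / 2 = 97.8 kips.
Bearing governs: 97.8 kips.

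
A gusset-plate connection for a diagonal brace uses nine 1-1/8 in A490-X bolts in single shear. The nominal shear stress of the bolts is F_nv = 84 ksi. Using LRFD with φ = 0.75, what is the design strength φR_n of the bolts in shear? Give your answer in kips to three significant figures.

564 kips

A_b = π × 1.125² / 4 = 0.994 in².
R_n = F_nv · A_b · n · n_s = 84 × 0.994 × 9 × 1 = 751.5 kips.
Design strength φR_n = 0.75 × 751.5 = 564 kips.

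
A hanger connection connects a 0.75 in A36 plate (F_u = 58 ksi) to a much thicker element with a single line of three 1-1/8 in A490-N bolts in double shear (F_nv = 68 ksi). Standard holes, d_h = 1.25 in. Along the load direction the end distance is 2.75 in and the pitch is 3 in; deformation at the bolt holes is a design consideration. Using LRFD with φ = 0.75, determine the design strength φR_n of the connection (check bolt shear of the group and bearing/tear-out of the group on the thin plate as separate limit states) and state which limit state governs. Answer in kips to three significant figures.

Bolt shear: A_b = π·1.125²/4 = 0.994 in²; R_n = 68 × 0.994 × 3 × 2 = 405.6 kips → 0.75 × 405.6 = 304 kips.
Bearing (1.2 l_c t F_u ≤ 2.4 d t F_u): upper limit = 2.4·1.125·0.75·58 = 117.4 kips.
  Edge l_c = 2.75 − 1.25/2 = 2.125 → r_n = 110.9 kips; interior l_c = 3 − 1.25 = 1.75 → r_n = 91.35 kips.
  R_n,bearing = 1·110.9 + 2·91.35 = 293.6 kips → 0.75 × 293.6 = 220 kips.
Bearing governs: 220 kips.

220 kips (bearing governs)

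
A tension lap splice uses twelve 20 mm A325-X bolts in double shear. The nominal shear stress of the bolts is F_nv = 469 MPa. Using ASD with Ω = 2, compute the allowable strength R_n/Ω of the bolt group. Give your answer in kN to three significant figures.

1770 kN

A_b = π × 20² / 4 = 314.2 mm².
R_n = F_nv · A_b · n · n_s = 469 × 314.2 × 12 × 2 / 1000 = 3536 kN.
Allowable strength R_n/Ω = 3536 / 2 = 1770 kN.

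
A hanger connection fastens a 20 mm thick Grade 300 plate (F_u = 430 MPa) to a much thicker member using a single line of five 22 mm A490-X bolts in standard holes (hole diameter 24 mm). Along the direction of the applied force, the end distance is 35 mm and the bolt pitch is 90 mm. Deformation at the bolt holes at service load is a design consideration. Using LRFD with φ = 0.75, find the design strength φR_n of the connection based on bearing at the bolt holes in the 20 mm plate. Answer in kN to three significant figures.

1540 kN

Per bolt r_n = 1.2 l_c t F_u ≤ 2.4 d t F_u; upper limit = 2.4 × 22 × 20 × 430 / 1000 = 454.1 kN.
Edge bolt: l_c = 35 − 24/2 = 23 mm → 1.2 × 23 × 20 × 430 / 1000 = 237.4 → r_n = 237.4 kN.
Interior bolts: l_c = 90 − 24 = 66 mm → 1.2 × 66 × 20 × 430 / 1000 = 681.1 → r_n = 454.1 kN.
R_n = 1 × 237.4 + 4 × 454.1 = 2054 kN.
Design strength φR_n = 0.75 × 2054 = 1540 kN.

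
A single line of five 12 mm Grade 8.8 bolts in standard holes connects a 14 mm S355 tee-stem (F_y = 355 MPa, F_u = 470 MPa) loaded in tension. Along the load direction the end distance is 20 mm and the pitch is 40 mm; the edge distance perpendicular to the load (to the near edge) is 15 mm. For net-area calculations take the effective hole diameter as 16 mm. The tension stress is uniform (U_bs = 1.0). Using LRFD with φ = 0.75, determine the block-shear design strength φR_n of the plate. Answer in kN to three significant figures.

Shear plane L_v = 20 + 4·40 = 180 mm; A_gv = 180 × 14 = 2520 mm².
A_nv = (180 − 4.5·16) × 14 = 1512 mm².
A_nt = (15 − 0.5·16) × 14 = 98 mm².
0.6 F_u A_nv = 426.4 kN; 0.6 F_y A_gv = 536.8 kN → shear rupture governs the shear term.
R_n = 426.4 + 1.0 × 470 × 98 / 1000 = 472.4 kN.
Design strength φR_n = 0.75 × 472.4 = 354 kN.

354 kN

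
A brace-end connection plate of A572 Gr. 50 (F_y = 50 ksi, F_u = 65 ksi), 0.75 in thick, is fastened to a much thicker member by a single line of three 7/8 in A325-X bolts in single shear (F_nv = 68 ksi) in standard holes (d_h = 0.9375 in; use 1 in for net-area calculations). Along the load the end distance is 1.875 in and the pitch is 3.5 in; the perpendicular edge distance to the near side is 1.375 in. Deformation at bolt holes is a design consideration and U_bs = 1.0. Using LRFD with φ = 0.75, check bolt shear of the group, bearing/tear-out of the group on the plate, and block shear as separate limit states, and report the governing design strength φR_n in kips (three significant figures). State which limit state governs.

92 kips (bolt shear governs)

Bolt shear: A_b = π·0.875²/4 = 0.6013 in²; R_n = 68 × 0.6013 × 3 × 1 = 122.7 kips → 0.75 × 122.7 = 92 kips.
Bearing: edge l_c = 1.406, r_n = 82.27 kips; interior l_c = 2.562, r_n = 102.4 kips; R_n = 82.27 + 2·102.4 = 287 kips → 215 kips.
Block shear: A_gv = 6.656, A_nv = 4.781, A_nt = 0.6562 in²; R_n = min(0.6F_uA_nv, 0.6F_yA_gv) + U_bs·F_u·A_nt = 229.1 kips → 172 kips.
Bolt shear governs: 92 kips.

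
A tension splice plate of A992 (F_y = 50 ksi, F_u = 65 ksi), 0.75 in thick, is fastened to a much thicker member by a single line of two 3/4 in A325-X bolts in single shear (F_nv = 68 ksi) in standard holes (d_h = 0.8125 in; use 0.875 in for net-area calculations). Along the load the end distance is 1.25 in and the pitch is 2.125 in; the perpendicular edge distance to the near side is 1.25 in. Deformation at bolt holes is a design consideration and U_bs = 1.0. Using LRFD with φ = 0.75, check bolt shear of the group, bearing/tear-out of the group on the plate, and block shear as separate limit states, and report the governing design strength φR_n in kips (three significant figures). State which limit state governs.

45.1 kips (bolt shear governs)

Bolt shear: A_b = π·0.75²/4 = 0.4418 in²; R_n = 68 × 0.4418 × 2 × 1 = 60.08 kips → 0.75 × 60.08 = 45.1 kips.
Bearing: edge l_c = 0.8438, r_n = 49.36 kips; interior l_c = 1.312, r_n = 76.78 kips; R_n = 49.36 + 1·76.78 = 126.1 kips → 94.6 kips.
Block shear: A_gv = 2.531, A_nv = 1.547, A_nt = 0.6094 in²; R_n = min(0.6F_uA_nv, 0.6F_yA_gv) + U_bs·F_u·A_nt = 99.94 kips → 75 kips.
Bolt shear governs: 45.1 kips.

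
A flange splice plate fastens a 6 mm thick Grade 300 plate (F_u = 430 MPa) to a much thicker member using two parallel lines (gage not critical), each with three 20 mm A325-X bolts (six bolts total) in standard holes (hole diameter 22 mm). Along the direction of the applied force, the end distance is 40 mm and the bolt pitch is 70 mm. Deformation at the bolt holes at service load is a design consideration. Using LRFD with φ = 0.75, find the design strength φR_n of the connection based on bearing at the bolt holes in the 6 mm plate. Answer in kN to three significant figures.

506 kN

Per bolt r_n = 1.2 l_c t F_u ≤ 2.4 d t F_u; upper limit = 2.4 × 20 × 6 × 430 / 1000 = 123.8 kN.
Edge bolt: l_c = 40 − 22/2 = 29 mm → 1.2 × 29 × 6 × 430 / 1000 = 89.78 → r_n = 89.78 kN.
Interior bolts: l_c = 70 − 22 = 48 mm → 1.2 × 48 × 6 × 430 / 1000 = 148.6 → r_n = 123.8 kN.
R_n = 2 × 89.78 + 4 × 123.8 = 674.9 kN.
Design strength φR_n = 0.75 × 674.9 = 506 kN.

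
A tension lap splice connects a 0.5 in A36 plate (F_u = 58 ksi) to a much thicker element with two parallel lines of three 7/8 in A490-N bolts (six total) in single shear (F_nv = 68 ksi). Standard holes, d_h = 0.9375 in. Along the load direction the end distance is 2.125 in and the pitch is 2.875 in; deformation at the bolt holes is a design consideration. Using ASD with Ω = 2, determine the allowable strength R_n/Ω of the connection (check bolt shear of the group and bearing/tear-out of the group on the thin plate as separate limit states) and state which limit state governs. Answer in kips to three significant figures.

Bolt shear: A_b = π·0.875²/4 = 0.6013 in²; R_n = 68 × 0.6013 × 6 × 1 = 245.3 kips → 245.3 / 2 = 123 kips.
Bearing (1.2 l_c t F_u ≤ 2.4 d t F_u): upper limit = 2.4·0.875·0.5·58 = 60.9 kips.
  Edge l_c = 2.125 − 0.9375/2 = 1.656 → r_n = 57.64 kips; interior l_c = 2.875 − 0.9375 = 1.938 → r_n = 60.9 kips.
  R_n,bearing = 2·57.64 + 4·60.9 = 358.9 kips → 358.9 / 2 = 179 kips.
Bolt shear governs: 123 kips.

123 kips (bolt shear governs)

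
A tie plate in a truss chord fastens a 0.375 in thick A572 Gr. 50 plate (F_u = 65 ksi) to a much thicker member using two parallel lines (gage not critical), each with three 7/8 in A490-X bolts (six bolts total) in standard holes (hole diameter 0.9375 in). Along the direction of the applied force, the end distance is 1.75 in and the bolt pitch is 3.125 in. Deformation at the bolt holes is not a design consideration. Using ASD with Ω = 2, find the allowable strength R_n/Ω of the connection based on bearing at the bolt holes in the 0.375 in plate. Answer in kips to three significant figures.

175 kips

Per bolt r_n = 1.5 l_c t F_u ≤ 3.0 d t F_u; upper limit = 3.0 × 0.875 × 0.375 × 65 = 63.98 kips.
Edge bolt: l_c = 1.75 − 0.9375/2 = 1.281 in → 1.5 × 1.281 × 0.375 × 65 = 46.85 → r_n = 46.85 kips.
Interior bolts: l_c = 3.125 − 0.9375 = 2.188 in → 1.5 × 2.188 × 0.375 × 65 = 79.98 → r_n = 63.98 kips.
R_n = 2 × 46.85 + 4 × 63.98 = 349.6 kips.
Allowable strength R_n/Ω = 349.6 / 2 = 175 kips.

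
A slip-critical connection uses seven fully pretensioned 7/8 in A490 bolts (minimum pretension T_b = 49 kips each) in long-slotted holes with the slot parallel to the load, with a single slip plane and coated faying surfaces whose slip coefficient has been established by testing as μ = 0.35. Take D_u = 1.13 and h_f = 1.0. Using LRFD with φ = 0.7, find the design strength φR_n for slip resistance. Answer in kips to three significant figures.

95 kips

R_n = μ · D_u · h_f · T_b · n_s · n_b = 0.35 × 1.13 × 1.0 × 49 × 1 × 7 = 135.7 kips.
Design strength φR_n = 0.7 × 135.7 = 95 kips.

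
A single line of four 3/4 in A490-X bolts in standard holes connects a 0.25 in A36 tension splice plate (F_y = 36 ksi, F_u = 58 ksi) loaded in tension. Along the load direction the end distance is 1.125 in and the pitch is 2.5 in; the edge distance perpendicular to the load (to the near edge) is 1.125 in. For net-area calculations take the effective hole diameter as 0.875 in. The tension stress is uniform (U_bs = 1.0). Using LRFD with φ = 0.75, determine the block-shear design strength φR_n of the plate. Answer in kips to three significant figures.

42.4 kips

Shear plane L_v = 1.125 + 3·2.5 = 8.625 in; A_gv = 8.625 × 0.25 = 2.156 in².
A_nv = (8.625 − 3.5·0.875) × 0.25 = 1.391 in².
A_nt = (1.125 − 0.5·0.875) × 0.25 = 0.1719 in².
0.6 F_u A_nv = 48.39 kips; 0.6 F_y A_gv = 46.57 kips → shear yielding governs the shear term.
R_n = 46.57 + 1.0 × 58 × 0.1719 = 56.54 kips.
Design strength φR_n = 0.75 × 56.54 = 42.4 kips.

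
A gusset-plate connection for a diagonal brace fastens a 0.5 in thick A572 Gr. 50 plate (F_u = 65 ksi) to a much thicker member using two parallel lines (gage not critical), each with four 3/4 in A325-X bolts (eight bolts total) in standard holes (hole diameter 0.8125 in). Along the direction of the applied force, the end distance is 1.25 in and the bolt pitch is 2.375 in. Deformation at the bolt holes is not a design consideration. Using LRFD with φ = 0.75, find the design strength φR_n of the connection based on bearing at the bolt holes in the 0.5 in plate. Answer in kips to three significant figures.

Per bolt r_n = 1.5 l_c t F_u ≤ 3.0 d t F_u; upper limit = 3.0 × 0.75 × 0.5 × 65 = 73.12 kips.
Edge bolt: l_c = 1.25 − 0.8125/2 = 0.8438 in → 1.5 × 0.8438 × 0.5 × 65 = 41.13 → r_n = 41.13 kips.
Interior bolts: l_c = 2.375 − 0.8125 = 1.562 in → 1.5 × 1.562 × 0.5 × 65 = 76.17 → r_n = 73.12 kips.
R_n = 2 × 41.13 + 6 × 73.12 = 521 kips.
Design strength φR_n = 0.75 × 521 = 391 kips.

391 kips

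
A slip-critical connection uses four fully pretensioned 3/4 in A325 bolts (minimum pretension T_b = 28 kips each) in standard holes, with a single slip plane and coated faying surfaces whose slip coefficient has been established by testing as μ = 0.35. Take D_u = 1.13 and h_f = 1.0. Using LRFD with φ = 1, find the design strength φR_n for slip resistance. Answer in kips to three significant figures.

44.3 kips

R_n = μ · D_u · h_f · T_b · n_s · n_b = 0.35 × 1.13 × 1.0 × 28 × 1 × 4 = 44.3 kips.
Design strength φR_n = 1 × 44.3 = 44.3 kips.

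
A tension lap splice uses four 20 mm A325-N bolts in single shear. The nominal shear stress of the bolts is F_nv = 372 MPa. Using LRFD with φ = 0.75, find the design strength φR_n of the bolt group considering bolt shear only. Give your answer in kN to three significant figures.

A_b = π × 20² / 4 = 314.2 mm².
R_n = F_nv · A_b · n · n_s = 372 × 314.2 × 4 × 1 / 1000 = 467.5 kN.
Design strength φR_n = 0.75 × 467.5 = 351 kN.

351 kN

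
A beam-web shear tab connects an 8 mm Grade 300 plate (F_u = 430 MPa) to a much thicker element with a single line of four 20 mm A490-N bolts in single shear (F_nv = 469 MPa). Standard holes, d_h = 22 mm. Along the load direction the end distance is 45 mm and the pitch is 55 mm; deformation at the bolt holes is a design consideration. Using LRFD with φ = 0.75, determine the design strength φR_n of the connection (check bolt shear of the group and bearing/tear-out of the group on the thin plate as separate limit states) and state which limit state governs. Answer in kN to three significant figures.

Bolt shear: A_b = π·20²/4 = 314.2 mm²; R_n = 469 × 314.2 × 4 × 1 / 1000 = 589.4 kN → 0.75 × 589.4 = 442 kN.
Bearing (1.2 l_c t F_u ≤ 2.4 d t F_u): upper limit = 2.4·20·8·430 / 1000 = 165.1 kN.
  Edge l_c = 45 − 22/2 = 34 → r_n = 140.4 kN; interior l_c = 55 − 22 = 33 → r_n = 136.2 kN.
  R_n,bearing = 1·140.4 + 3·136.2 = 549 kN → 0.75 × 549 = 412 kN.
Bearing governs: 412 kN.

412 kN (bearing governs)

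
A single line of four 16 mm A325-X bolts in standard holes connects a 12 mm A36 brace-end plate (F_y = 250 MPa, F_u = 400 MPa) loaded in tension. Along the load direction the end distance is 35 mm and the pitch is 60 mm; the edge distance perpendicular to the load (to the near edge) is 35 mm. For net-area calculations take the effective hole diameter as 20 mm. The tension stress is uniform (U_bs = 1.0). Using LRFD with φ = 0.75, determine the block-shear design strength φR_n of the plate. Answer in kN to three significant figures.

380 kN

Shear plane L_v = 35 + 3·60 = 215 mm; A_gv = 215 × 12 = 2580 mm².
A_nv = (215 − 3.5·20) × 12 = 1740 mm².
A_nt = (35 − 0.5·20) × 12 = 300 mm².
0.6 F_u A_nv = 417.6 kN; 0.6 F_y A_gv = 387 kN → shear yielding governs the shear term.
R_n = 387 + 1.0 × 400 × 300 / 1000 = 507 kN.
Design strength φR_n = 0.75 × 507 = 380 kN.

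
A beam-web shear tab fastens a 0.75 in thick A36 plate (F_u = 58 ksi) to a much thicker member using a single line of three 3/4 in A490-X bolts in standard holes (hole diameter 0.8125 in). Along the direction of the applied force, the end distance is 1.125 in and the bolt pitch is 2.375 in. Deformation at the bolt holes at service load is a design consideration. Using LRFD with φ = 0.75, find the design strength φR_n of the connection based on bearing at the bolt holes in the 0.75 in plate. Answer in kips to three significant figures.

146 kips

Per bolt r_n = 1.2 l_c t F_u ≤ 2.4 d t F_u; upper limit = 2.4 × 0.75 × 0.75 × 58 = 78.3 kips.
Edge bolt: l_c = 1.125 − 0.8125/2 = 0.7188 in → 1.2 × 0.7188 × 0.75 × 58 = 37.52 → r_n = 37.52 kips.
Interior bolts: l_c = 2.375 − 0.8125 = 1.562 in → 1.2 × 1.562 × 0.75 × 58 = 81.56 → r_n = 78.3 kips.
R_n = 1 × 37.52 + 2 × 78.3 = 194.1 kips.
Design strength φR_n = 0.75 × 194.1 = 146 kips.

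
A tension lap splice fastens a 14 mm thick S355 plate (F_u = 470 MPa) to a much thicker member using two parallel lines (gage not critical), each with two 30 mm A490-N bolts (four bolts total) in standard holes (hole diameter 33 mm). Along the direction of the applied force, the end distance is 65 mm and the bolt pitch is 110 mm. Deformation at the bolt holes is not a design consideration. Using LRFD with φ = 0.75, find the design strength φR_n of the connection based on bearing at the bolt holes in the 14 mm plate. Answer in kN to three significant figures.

1610 kN

Per bolt r_n = 1.5 l_c t F_u ≤ 3.0 d t F_u; upper limit = 3.0 × 30 × 14 × 470 / 1000 = 592.2 kN.
Edge bolt: l_c = 65 − 33/2 = 48.5 mm → 1.5 × 48.5 × 14 × 470 / 1000 = 478.7 → r_n = 478.7 kN.
Interior bolts: l_c = 110 − 33 = 77 mm → 1.5 × 77 × 14 × 470 / 1000 = 760 → r_n = 592.2 kN.
R_n = 2 × 478.7 + 2 × 592.2 = 2142 kN.
Design strength φR_n = 0.75 × 2142 = 1610 kN.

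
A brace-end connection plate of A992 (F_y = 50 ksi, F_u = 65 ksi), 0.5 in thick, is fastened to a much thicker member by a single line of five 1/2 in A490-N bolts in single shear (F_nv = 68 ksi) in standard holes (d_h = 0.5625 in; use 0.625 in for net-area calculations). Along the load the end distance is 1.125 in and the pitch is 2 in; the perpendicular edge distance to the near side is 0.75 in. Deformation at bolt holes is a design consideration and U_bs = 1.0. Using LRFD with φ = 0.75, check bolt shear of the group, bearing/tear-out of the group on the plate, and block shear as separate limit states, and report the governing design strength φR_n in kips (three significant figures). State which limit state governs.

50.1 kips (bolt shear governs)

Bolt shear: A_b = π·0.5²/4 = 0.1963 in²; R_n = 68 × 0.1963 × 5 × 1 = 66.76 kips → 0.75 × 66.76 = 50.1 kips.
Bearing: edge l_c = 0.8438, r_n = 32.91 kips; interior l_c = 1.438, r_n = 39 kips; R_n = 32.91 + 4·39 = 188.9 kips → 142 kips.
Block shear: A_gv = 4.562, A_nv = 3.156, A_nt = 0.2188 in²; R_n = min(0.6F_uA_nv, 0.6F_yA_gv) + U_bs·F_u·A_nt = 137.3 kips → 103 kips.
Bolt shear governs: 50.1 kips.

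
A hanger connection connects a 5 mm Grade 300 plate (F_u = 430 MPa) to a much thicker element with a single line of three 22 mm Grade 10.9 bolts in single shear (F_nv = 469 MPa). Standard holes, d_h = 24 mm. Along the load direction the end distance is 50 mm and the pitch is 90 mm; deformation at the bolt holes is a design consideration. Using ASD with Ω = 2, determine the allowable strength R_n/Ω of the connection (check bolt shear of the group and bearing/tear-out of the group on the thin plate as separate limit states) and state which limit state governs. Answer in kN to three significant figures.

Bolt shear: A_b = π·22²/4 = 380.1 mm²; R_n = 469 × 380.1 × 3 × 1 / 1000 = 534.8 kN → 534.8 / 2 = 267 kN.
Bearing (1.2 l_c t F_u ≤ 2.4 d t F_u): upper limit = 2.4·22·5·430 / 1000 = 113.5 kN.
  Edge l_c = 50 − 24/2 = 38 → r_n = 98.04 kN; interior l_c = 90 − 24 = 66 → r_n = 113.5 kN.
  R_n,bearing = 1·98.04 + 2·113.5 = 325.1 kN → 325.1 / 2 = 163 kN.
Bearing governs: 163 kN.

163 kN (bearing governs)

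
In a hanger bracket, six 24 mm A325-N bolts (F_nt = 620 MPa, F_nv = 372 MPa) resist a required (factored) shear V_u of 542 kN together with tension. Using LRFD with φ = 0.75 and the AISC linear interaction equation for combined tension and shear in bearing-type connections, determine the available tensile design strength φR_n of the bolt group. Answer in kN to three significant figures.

737 kN

A_b = π·24²/4 = 452.4 mm²; f_rv = 542 × 1000 / (6 × 452.4) = 199.7 MPa.
F'_nt = 1.3 F_nt − (F_nt / φF_nv) f_rv = 1.3·620 − (620/(0.75·372))·199.7 = 362.3 MPa, capped at F_nt → F'_nt = 362.3 MPa.
R_n = F'_nt · A_b · n = 362.3 × 452.4 × 6 / 1000 = 983.3 kN.
Design strength φR_n = 0.75 × 983.3 = 737 kN.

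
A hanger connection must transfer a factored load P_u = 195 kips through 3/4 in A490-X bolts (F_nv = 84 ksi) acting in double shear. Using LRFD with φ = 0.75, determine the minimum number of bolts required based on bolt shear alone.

4 bolts

A_b = π·0.75²/4 = 0.4418 in².
Per-bolt design strength φR_n = 0.75 × 84 × 0.4418 × 2 = 55.67 kips.
n ≥ 195 / 55.67 = 3.503 → use 4 bolts.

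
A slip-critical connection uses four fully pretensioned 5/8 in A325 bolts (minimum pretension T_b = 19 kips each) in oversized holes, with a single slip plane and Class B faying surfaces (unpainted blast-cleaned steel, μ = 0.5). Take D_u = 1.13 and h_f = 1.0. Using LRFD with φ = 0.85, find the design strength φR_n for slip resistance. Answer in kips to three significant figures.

R_n = μ · D_u · h_f · T_b · n_s · n_b = 0.5 × 1.13 × 1.0 × 19 × 1 × 4 = 42.94 kips.
Design strength φR_n = 0.85 × 42.94 = 36.5 kips.

36.5 kips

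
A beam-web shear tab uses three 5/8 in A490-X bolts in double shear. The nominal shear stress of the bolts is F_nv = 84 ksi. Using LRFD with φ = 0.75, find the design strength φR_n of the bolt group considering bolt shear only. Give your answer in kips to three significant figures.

116 kips

A_b = π × 0.625² / 4 = 0.3068 in².
R_n = F_nv · A_b · n · n_s = 84 × 0.3068 × 3 × 2 = 154.6 kips.
Design strength φR_n = 0.75 × 154.6 = 116 kips.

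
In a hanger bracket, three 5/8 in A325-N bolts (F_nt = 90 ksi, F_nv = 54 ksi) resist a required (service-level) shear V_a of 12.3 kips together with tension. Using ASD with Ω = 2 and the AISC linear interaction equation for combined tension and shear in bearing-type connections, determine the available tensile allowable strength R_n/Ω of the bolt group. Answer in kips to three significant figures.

33.3 kips

A_b = π·0.625²/4 = 0.3068 in²; f_rv = 12.3 / (3 × 0.3068) = 13.36 ksi.
F'_nt = 1.3 F_nt − (Ω F_nt / F_nv) f_rv = 1.3·90 − (2·90/54)·13.36 = 72.45 ksi, capped at F_nt → F'_nt = 72.45 ksi.
R_n = F'_nt · A_b · n = 72.45 × 0.3068 × 3 = 66.69 kips.
Allowable strength R_n/Ω = 66.69 / 2 = 33.3 kips.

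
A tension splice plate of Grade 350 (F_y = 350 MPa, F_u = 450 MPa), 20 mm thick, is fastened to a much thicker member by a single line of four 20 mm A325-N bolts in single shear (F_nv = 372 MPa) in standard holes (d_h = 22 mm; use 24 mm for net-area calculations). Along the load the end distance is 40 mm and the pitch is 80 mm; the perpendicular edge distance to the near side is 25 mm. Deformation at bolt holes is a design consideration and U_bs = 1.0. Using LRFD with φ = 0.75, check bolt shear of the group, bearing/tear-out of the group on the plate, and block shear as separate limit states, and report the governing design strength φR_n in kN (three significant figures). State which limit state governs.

351 kN (bolt shear governs)

Bolt shear: A_b = π·20²/4 = 314.2 mm²; R_n = 372 × 314.2 × 4 × 1 / 1000 = 467.5 kN → 0.75 × 467.5 = 351 kN.
Bearing: edge l_c = 29, r_n = 313.2 kN; interior l_c = 58, r_n = 432 kN; R_n = 313.2 + 3·432 = 1609 kN → 1210 kN.
Block shear: A_gv = 5600, A_nv = 3920, A_nt = 260 mm²; R_n = min(0.6F_uA_nv, 0.6F_yA_gv) + U_bs·F_u·A_nt = 1175 kN → 882 kN.
Bolt shear governs: 351 kN.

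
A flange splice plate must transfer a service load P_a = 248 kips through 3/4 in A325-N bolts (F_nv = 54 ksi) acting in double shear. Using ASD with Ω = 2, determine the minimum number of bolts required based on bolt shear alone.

A_b = π·0.75²/4 = 0.4418 in².
Per-bolt allowable strength R_n/Ω = 54 × 0.4418 × 2 / 2 = 23.86 kips.
n ≥ 248 / 23.86 = 10.4 → use 11 bolts.

11 bolts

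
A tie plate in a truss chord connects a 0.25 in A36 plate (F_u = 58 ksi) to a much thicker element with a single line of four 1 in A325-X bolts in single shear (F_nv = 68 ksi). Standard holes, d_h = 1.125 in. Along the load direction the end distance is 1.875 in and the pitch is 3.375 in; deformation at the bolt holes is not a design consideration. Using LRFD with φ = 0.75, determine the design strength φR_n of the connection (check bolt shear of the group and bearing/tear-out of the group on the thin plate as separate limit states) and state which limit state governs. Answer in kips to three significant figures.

Bolt shear: A_b = π·1²/4 = 0.7854 in²; R_n = 68 × 0.7854 × 4 × 1 = 213.6 kips → 0.75 × 213.6 = 160 kips.
Bearing (1.5 l_c t F_u ≤ 3.0 d t F_u): upper limit = 3.0·1·0.25·58 = 43.5 kips.
  Edge l_c = 1.875 − 1.125/2 = 1.312 → r_n = 28.55 kips; interior l_c = 3.375 − 1.125 = 2.25 → r_n = 43.5 kips.
  R_n,bearing = 1·28.55 + 3·43.5 = 159 kips → 0.75 × 159 = 119 kips.
Bearing governs: 119 kips.

119 kips (bearing governs)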